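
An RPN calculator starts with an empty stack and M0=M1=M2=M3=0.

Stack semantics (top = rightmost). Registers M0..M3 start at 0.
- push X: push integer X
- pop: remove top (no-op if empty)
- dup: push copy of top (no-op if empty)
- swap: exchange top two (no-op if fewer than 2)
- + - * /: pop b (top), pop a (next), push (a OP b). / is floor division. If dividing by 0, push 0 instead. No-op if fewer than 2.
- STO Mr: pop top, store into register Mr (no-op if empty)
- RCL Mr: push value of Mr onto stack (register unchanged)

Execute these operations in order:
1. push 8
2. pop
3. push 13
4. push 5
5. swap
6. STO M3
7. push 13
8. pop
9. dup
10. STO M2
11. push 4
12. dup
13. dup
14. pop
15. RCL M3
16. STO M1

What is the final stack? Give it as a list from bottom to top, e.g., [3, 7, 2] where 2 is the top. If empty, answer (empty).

Answer: [5, 4, 4]

Derivation:
After op 1 (push 8): stack=[8] mem=[0,0,0,0]
After op 2 (pop): stack=[empty] mem=[0,0,0,0]
After op 3 (push 13): stack=[13] mem=[0,0,0,0]
After op 4 (push 5): stack=[13,5] mem=[0,0,0,0]
After op 5 (swap): stack=[5,13] mem=[0,0,0,0]
After op 6 (STO M3): stack=[5] mem=[0,0,0,13]
After op 7 (push 13): stack=[5,13] mem=[0,0,0,13]
After op 8 (pop): stack=[5] mem=[0,0,0,13]
After op 9 (dup): stack=[5,5] mem=[0,0,0,13]
After op 10 (STO M2): stack=[5] mem=[0,0,5,13]
After op 11 (push 4): stack=[5,4] mem=[0,0,5,13]
After op 12 (dup): stack=[5,4,4] mem=[0,0,5,13]
After op 13 (dup): stack=[5,4,4,4] mem=[0,0,5,13]
After op 14 (pop): stack=[5,4,4] mem=[0,0,5,13]
After op 15 (RCL M3): stack=[5,4,4,13] mem=[0,0,5,13]
After op 16 (STO M1): stack=[5,4,4] mem=[0,13,5,13]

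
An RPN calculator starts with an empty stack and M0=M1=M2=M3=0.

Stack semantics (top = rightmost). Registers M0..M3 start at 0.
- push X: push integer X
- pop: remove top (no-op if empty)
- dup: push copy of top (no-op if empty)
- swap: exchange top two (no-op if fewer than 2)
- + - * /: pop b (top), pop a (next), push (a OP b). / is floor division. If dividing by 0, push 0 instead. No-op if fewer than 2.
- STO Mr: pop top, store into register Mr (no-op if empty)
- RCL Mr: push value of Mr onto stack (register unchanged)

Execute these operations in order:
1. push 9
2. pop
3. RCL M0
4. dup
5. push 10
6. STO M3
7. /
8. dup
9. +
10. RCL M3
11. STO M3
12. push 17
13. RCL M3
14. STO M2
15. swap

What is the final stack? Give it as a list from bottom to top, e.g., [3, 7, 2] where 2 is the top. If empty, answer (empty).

Answer: [17, 0]

Derivation:
After op 1 (push 9): stack=[9] mem=[0,0,0,0]
After op 2 (pop): stack=[empty] mem=[0,0,0,0]
After op 3 (RCL M0): stack=[0] mem=[0,0,0,0]
After op 4 (dup): stack=[0,0] mem=[0,0,0,0]
After op 5 (push 10): stack=[0,0,10] mem=[0,0,0,0]
After op 6 (STO M3): stack=[0,0] mem=[0,0,0,10]
After op 7 (/): stack=[0] mem=[0,0,0,10]
After op 8 (dup): stack=[0,0] mem=[0,0,0,10]
After op 9 (+): stack=[0] mem=[0,0,0,10]
After op 10 (RCL M3): stack=[0,10] mem=[0,0,0,10]
After op 11 (STO M3): stack=[0] mem=[0,0,0,10]
After op 12 (push 17): stack=[0,17] mem=[0,0,0,10]
After op 13 (RCL M3): stack=[0,17,10] mem=[0,0,0,10]
After op 14 (STO M2): stack=[0,17] mem=[0,0,10,10]
After op 15 (swap): stack=[17,0] mem=[0,0,10,10]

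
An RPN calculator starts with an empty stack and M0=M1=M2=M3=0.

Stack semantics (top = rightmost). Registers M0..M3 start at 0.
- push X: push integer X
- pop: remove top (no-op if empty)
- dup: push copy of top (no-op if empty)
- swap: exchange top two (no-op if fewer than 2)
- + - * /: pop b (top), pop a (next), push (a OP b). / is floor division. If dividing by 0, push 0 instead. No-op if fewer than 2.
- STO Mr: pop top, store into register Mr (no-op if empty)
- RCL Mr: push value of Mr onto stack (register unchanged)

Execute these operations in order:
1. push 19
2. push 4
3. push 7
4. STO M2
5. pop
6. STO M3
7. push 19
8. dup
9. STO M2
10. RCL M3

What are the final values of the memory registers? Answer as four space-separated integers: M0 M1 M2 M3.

Answer: 0 0 19 19

Derivation:
After op 1 (push 19): stack=[19] mem=[0,0,0,0]
After op 2 (push 4): stack=[19,4] mem=[0,0,0,0]
After op 3 (push 7): stack=[19,4,7] mem=[0,0,0,0]
After op 4 (STO M2): stack=[19,4] mem=[0,0,7,0]
After op 5 (pop): stack=[19] mem=[0,0,7,0]
After op 6 (STO M3): stack=[empty] mem=[0,0,7,19]
After op 7 (push 19): stack=[19] mem=[0,0,7,19]
After op 8 (dup): stack=[19,19] mem=[0,0,7,19]
After op 9 (STO M2): stack=[19] mem=[0,0,19,19]
After op 10 (RCL M3): stack=[19,19] mem=[0,0,19,19]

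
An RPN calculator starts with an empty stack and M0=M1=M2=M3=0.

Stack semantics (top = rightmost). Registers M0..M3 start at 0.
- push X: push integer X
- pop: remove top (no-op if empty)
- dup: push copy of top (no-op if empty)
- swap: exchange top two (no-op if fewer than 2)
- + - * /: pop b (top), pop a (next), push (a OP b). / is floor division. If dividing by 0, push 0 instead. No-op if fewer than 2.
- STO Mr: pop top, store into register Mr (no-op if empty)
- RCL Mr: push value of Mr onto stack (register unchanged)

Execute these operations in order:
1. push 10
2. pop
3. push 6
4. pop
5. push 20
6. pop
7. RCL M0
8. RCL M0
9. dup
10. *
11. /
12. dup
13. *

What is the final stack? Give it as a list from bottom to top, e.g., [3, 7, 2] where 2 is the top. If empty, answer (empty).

After op 1 (push 10): stack=[10] mem=[0,0,0,0]
After op 2 (pop): stack=[empty] mem=[0,0,0,0]
After op 3 (push 6): stack=[6] mem=[0,0,0,0]
After op 4 (pop): stack=[empty] mem=[0,0,0,0]
After op 5 (push 20): stack=[20] mem=[0,0,0,0]
After op 6 (pop): stack=[empty] mem=[0,0,0,0]
After op 7 (RCL M0): stack=[0] mem=[0,0,0,0]
After op 8 (RCL M0): stack=[0,0] mem=[0,0,0,0]
After op 9 (dup): stack=[0,0,0] mem=[0,0,0,0]
After op 10 (*): stack=[0,0] mem=[0,0,0,0]
After op 11 (/): stack=[0] mem=[0,0,0,0]
After op 12 (dup): stack=[0,0] mem=[0,0,0,0]
After op 13 (*): stack=[0] mem=[0,0,0,0]

Answer: [0]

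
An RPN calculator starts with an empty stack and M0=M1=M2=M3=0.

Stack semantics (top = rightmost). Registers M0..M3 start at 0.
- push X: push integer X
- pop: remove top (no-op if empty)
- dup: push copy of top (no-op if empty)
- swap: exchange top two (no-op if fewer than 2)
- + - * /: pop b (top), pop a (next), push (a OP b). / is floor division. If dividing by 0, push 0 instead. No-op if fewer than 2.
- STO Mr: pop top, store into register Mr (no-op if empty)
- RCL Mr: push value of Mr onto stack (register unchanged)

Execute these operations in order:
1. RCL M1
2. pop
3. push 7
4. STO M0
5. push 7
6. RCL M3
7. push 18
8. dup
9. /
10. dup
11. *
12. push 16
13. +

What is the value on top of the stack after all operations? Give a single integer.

After op 1 (RCL M1): stack=[0] mem=[0,0,0,0]
After op 2 (pop): stack=[empty] mem=[0,0,0,0]
After op 3 (push 7): stack=[7] mem=[0,0,0,0]
After op 4 (STO M0): stack=[empty] mem=[7,0,0,0]
After op 5 (push 7): stack=[7] mem=[7,0,0,0]
After op 6 (RCL M3): stack=[7,0] mem=[7,0,0,0]
After op 7 (push 18): stack=[7,0,18] mem=[7,0,0,0]
After op 8 (dup): stack=[7,0,18,18] mem=[7,0,0,0]
After op 9 (/): stack=[7,0,1] mem=[7,0,0,0]
After op 10 (dup): stack=[7,0,1,1] mem=[7,0,0,0]
After op 11 (*): stack=[7,0,1] mem=[7,0,0,0]
After op 12 (push 16): stack=[7,0,1,16] mem=[7,0,0,0]
After op 13 (+): stack=[7,0,17] mem=[7,0,0,0]

Answer: 17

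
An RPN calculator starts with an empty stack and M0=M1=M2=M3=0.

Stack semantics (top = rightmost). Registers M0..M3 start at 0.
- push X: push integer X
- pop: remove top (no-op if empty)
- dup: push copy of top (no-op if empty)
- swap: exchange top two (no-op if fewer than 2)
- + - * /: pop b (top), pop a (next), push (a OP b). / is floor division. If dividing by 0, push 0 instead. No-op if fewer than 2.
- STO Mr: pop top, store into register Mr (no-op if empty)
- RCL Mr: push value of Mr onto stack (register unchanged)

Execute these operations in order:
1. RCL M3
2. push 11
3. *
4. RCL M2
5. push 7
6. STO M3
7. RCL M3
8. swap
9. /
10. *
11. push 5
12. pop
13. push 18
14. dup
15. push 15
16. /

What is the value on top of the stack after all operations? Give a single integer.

After op 1 (RCL M3): stack=[0] mem=[0,0,0,0]
After op 2 (push 11): stack=[0,11] mem=[0,0,0,0]
After op 3 (*): stack=[0] mem=[0,0,0,0]
After op 4 (RCL M2): stack=[0,0] mem=[0,0,0,0]
After op 5 (push 7): stack=[0,0,7] mem=[0,0,0,0]
After op 6 (STO M3): stack=[0,0] mem=[0,0,0,7]
After op 7 (RCL M3): stack=[0,0,7] mem=[0,0,0,7]
After op 8 (swap): stack=[0,7,0] mem=[0,0,0,7]
After op 9 (/): stack=[0,0] mem=[0,0,0,7]
After op 10 (*): stack=[0] mem=[0,0,0,7]
After op 11 (push 5): stack=[0,5] mem=[0,0,0,7]
After op 12 (pop): stack=[0] mem=[0,0,0,7]
After op 13 (push 18): stack=[0,18] mem=[0,0,0,7]
After op 14 (dup): stack=[0,18,18] mem=[0,0,0,7]
After op 15 (push 15): stack=[0,18,18,15] mem=[0,0,0,7]
After op 16 (/): stack=[0,18,1] mem=[0,0,0,7]

Answer: 1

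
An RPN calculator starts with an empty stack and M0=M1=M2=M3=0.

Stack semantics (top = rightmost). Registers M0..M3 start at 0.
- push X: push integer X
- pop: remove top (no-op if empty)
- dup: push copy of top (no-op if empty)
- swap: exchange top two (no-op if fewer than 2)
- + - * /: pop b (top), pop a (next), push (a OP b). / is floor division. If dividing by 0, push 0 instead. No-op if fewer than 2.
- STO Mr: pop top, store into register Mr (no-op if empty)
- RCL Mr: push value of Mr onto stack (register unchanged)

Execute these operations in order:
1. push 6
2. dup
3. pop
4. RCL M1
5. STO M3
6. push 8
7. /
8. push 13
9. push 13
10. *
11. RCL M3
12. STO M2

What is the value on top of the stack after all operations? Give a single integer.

After op 1 (push 6): stack=[6] mem=[0,0,0,0]
After op 2 (dup): stack=[6,6] mem=[0,0,0,0]
After op 3 (pop): stack=[6] mem=[0,0,0,0]
After op 4 (RCL M1): stack=[6,0] mem=[0,0,0,0]
After op 5 (STO M3): stack=[6] mem=[0,0,0,0]
After op 6 (push 8): stack=[6,8] mem=[0,0,0,0]
After op 7 (/): stack=[0] mem=[0,0,0,0]
After op 8 (push 13): stack=[0,13] mem=[0,0,0,0]
After op 9 (push 13): stack=[0,13,13] mem=[0,0,0,0]
After op 10 (*): stack=[0,169] mem=[0,0,0,0]
After op 11 (RCL M3): stack=[0,169,0] mem=[0,0,0,0]
After op 12 (STO M2): stack=[0,169] mem=[0,0,0,0]

Answer: 169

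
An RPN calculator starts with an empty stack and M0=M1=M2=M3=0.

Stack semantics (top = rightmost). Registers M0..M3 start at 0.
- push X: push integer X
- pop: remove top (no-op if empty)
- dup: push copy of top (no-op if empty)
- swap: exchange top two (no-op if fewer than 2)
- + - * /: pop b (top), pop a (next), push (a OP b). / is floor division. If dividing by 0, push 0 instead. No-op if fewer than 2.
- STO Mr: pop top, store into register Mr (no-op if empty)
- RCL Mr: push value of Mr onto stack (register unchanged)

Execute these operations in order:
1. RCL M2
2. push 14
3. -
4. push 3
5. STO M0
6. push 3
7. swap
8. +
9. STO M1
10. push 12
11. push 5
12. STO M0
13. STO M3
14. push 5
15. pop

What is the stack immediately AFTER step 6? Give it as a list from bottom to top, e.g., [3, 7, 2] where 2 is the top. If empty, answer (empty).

After op 1 (RCL M2): stack=[0] mem=[0,0,0,0]
After op 2 (push 14): stack=[0,14] mem=[0,0,0,0]
After op 3 (-): stack=[-14] mem=[0,0,0,0]
After op 4 (push 3): stack=[-14,3] mem=[0,0,0,0]
After op 5 (STO M0): stack=[-14] mem=[3,0,0,0]
After op 6 (push 3): stack=[-14,3] mem=[3,0,0,0]

[-14, 3]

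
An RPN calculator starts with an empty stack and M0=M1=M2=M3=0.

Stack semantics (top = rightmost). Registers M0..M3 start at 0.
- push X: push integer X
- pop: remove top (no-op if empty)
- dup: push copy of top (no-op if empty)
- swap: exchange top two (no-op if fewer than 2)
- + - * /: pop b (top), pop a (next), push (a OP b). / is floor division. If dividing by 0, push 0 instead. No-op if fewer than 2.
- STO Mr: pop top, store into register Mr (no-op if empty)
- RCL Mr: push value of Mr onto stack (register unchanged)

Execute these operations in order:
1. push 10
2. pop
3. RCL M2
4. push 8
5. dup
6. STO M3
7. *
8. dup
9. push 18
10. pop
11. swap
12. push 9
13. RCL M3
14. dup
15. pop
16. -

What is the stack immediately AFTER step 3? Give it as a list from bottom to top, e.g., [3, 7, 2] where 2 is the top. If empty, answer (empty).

After op 1 (push 10): stack=[10] mem=[0,0,0,0]
After op 2 (pop): stack=[empty] mem=[0,0,0,0]
After op 3 (RCL M2): stack=[0] mem=[0,0,0,0]

[0]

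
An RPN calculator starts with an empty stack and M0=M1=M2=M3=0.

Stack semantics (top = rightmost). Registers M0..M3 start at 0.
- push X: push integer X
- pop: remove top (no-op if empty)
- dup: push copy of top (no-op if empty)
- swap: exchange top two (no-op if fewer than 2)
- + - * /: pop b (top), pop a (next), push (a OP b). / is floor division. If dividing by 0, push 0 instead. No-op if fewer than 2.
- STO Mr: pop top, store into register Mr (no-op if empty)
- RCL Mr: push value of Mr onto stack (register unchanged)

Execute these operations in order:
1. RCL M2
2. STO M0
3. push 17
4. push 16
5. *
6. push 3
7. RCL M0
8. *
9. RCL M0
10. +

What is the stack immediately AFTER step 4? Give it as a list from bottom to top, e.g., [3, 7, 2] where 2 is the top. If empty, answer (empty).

After op 1 (RCL M2): stack=[0] mem=[0,0,0,0]
After op 2 (STO M0): stack=[empty] mem=[0,0,0,0]
After op 3 (push 17): stack=[17] mem=[0,0,0,0]
After op 4 (push 16): stack=[17,16] mem=[0,0,0,0]

[17, 16]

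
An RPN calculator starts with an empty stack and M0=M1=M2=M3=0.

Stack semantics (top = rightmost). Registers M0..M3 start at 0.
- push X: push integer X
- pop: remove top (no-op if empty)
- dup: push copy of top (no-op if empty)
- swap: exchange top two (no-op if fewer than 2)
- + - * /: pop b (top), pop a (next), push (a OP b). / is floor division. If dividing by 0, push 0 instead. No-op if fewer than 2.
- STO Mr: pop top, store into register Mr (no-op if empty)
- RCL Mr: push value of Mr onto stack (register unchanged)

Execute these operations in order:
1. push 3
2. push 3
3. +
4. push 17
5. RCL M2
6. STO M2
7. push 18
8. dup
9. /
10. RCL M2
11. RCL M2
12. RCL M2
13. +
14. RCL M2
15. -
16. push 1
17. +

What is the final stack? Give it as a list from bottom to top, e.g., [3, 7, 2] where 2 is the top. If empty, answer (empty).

Answer: [6, 17, 1, 0, 1]

Derivation:
After op 1 (push 3): stack=[3] mem=[0,0,0,0]
After op 2 (push 3): stack=[3,3] mem=[0,0,0,0]
After op 3 (+): stack=[6] mem=[0,0,0,0]
After op 4 (push 17): stack=[6,17] mem=[0,0,0,0]
After op 5 (RCL M2): stack=[6,17,0] mem=[0,0,0,0]
After op 6 (STO M2): stack=[6,17] mem=[0,0,0,0]
After op 7 (push 18): stack=[6,17,18] mem=[0,0,0,0]
After op 8 (dup): stack=[6,17,18,18] mem=[0,0,0,0]
After op 9 (/): stack=[6,17,1] mem=[0,0,0,0]
After op 10 (RCL M2): stack=[6,17,1,0] mem=[0,0,0,0]
After op 11 (RCL M2): stack=[6,17,1,0,0] mem=[0,0,0,0]
After op 12 (RCL M2): stack=[6,17,1,0,0,0] mem=[0,0,0,0]
After op 13 (+): stack=[6,17,1,0,0] mem=[0,0,0,0]
After op 14 (RCL M2): stack=[6,17,1,0,0,0] mem=[0,0,0,0]
After op 15 (-): stack=[6,17,1,0,0] mem=[0,0,0,0]
After op 16 (push 1): stack=[6,17,1,0,0,1] mem=[0,0,0,0]
After op 17 (+): stack=[6,17,1,0,1] mem=[0,0,0,0]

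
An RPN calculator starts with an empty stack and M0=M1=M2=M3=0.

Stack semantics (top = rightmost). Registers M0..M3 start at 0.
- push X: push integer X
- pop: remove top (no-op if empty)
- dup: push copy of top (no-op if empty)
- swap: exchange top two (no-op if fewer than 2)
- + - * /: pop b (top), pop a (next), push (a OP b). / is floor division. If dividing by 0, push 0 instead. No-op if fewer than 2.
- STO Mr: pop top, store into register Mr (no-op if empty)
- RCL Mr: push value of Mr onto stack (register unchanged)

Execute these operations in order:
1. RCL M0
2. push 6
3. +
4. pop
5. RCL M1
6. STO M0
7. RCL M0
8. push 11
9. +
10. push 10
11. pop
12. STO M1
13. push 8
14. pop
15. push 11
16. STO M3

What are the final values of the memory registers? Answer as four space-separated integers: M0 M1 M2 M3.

After op 1 (RCL M0): stack=[0] mem=[0,0,0,0]
After op 2 (push 6): stack=[0,6] mem=[0,0,0,0]
After op 3 (+): stack=[6] mem=[0,0,0,0]
After op 4 (pop): stack=[empty] mem=[0,0,0,0]
After op 5 (RCL M1): stack=[0] mem=[0,0,0,0]
After op 6 (STO M0): stack=[empty] mem=[0,0,0,0]
After op 7 (RCL M0): stack=[0] mem=[0,0,0,0]
After op 8 (push 11): stack=[0,11] mem=[0,0,0,0]
After op 9 (+): stack=[11] mem=[0,0,0,0]
After op 10 (push 10): stack=[11,10] mem=[0,0,0,0]
After op 11 (pop): stack=[11] mem=[0,0,0,0]
After op 12 (STO M1): stack=[empty] mem=[0,11,0,0]
After op 13 (push 8): stack=[8] mem=[0,11,0,0]
After op 14 (pop): stack=[empty] mem=[0,11,0,0]
After op 15 (push 11): stack=[11] mem=[0,11,0,0]
After op 16 (STO M3): stack=[empty] mem=[0,11,0,11]

Answer: 0 11 0 11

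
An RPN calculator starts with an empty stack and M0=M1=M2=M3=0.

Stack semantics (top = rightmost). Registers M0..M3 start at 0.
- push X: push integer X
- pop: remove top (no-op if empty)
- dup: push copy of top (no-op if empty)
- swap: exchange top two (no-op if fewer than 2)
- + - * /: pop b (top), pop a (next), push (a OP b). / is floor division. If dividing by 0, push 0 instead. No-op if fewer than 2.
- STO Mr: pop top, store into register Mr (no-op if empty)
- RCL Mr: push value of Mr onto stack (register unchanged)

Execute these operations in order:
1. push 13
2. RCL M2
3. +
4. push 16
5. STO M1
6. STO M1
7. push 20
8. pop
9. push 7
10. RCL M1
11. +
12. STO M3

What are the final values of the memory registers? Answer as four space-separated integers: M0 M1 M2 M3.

After op 1 (push 13): stack=[13] mem=[0,0,0,0]
After op 2 (RCL M2): stack=[13,0] mem=[0,0,0,0]
After op 3 (+): stack=[13] mem=[0,0,0,0]
After op 4 (push 16): stack=[13,16] mem=[0,0,0,0]
After op 5 (STO M1): stack=[13] mem=[0,16,0,0]
After op 6 (STO M1): stack=[empty] mem=[0,13,0,0]
After op 7 (push 20): stack=[20] mem=[0,13,0,0]
After op 8 (pop): stack=[empty] mem=[0,13,0,0]
After op 9 (push 7): stack=[7] mem=[0,13,0,0]
After op 10 (RCL M1): stack=[7,13] mem=[0,13,0,0]
After op 11 (+): stack=[20] mem=[0,13,0,0]
After op 12 (STO M3): stack=[empty] mem=[0,13,0,20]

Answer: 0 13 0 20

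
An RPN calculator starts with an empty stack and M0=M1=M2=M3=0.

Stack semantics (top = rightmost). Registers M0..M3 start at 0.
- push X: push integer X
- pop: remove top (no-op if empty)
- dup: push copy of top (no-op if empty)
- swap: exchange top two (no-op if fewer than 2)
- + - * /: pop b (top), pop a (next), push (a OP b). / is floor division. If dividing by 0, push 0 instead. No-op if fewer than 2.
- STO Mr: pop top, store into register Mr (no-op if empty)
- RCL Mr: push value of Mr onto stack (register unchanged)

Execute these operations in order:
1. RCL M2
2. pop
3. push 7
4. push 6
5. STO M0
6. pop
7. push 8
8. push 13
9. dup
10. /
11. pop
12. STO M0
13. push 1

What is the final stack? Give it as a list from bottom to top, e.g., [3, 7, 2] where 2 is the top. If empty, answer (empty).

Answer: [1]

Derivation:
After op 1 (RCL M2): stack=[0] mem=[0,0,0,0]
After op 2 (pop): stack=[empty] mem=[0,0,0,0]
After op 3 (push 7): stack=[7] mem=[0,0,0,0]
After op 4 (push 6): stack=[7,6] mem=[0,0,0,0]
After op 5 (STO M0): stack=[7] mem=[6,0,0,0]
After op 6 (pop): stack=[empty] mem=[6,0,0,0]
After op 7 (push 8): stack=[8] mem=[6,0,0,0]
After op 8 (push 13): stack=[8,13] mem=[6,0,0,0]
After op 9 (dup): stack=[8,13,13] mem=[6,0,0,0]
After op 10 (/): stack=[8,1] mem=[6,0,0,0]
After op 11 (pop): stack=[8] mem=[6,0,0,0]
After op 12 (STO M0): stack=[empty] mem=[8,0,0,0]
After op 13 (push 1): stack=[1] mem=[8,0,0,0]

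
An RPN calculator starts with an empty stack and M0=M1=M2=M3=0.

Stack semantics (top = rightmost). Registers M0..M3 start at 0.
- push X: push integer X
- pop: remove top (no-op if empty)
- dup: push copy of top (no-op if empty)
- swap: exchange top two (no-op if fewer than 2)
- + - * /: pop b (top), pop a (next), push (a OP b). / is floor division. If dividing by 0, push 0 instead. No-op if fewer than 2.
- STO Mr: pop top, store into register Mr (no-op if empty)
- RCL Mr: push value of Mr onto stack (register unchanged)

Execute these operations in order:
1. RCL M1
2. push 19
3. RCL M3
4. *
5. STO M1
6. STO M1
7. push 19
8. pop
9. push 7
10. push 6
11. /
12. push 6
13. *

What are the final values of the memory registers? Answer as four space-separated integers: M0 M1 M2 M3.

After op 1 (RCL M1): stack=[0] mem=[0,0,0,0]
After op 2 (push 19): stack=[0,19] mem=[0,0,0,0]
After op 3 (RCL M3): stack=[0,19,0] mem=[0,0,0,0]
After op 4 (*): stack=[0,0] mem=[0,0,0,0]
After op 5 (STO M1): stack=[0] mem=[0,0,0,0]
After op 6 (STO M1): stack=[empty] mem=[0,0,0,0]
After op 7 (push 19): stack=[19] mem=[0,0,0,0]
After op 8 (pop): stack=[empty] mem=[0,0,0,0]
After op 9 (push 7): stack=[7] mem=[0,0,0,0]
After op 10 (push 6): stack=[7,6] mem=[0,0,0,0]
After op 11 (/): stack=[1] mem=[0,0,0,0]
After op 12 (push 6): stack=[1,6] mem=[0,0,0,0]
After op 13 (*): stack=[6] mem=[0,0,0,0]

Answer: 0 0 0 0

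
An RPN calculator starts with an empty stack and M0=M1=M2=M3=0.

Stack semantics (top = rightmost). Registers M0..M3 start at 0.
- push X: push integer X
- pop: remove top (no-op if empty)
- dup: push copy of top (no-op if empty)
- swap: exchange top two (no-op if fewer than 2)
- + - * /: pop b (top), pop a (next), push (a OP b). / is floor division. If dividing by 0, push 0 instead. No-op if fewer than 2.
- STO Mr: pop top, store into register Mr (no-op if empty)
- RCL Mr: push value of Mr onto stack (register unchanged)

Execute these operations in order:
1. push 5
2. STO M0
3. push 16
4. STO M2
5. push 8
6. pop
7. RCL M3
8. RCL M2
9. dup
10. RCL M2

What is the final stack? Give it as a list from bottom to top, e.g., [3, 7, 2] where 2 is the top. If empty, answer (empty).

Answer: [0, 16, 16, 16]

Derivation:
After op 1 (push 5): stack=[5] mem=[0,0,0,0]
After op 2 (STO M0): stack=[empty] mem=[5,0,0,0]
After op 3 (push 16): stack=[16] mem=[5,0,0,0]
After op 4 (STO M2): stack=[empty] mem=[5,0,16,0]
After op 5 (push 8): stack=[8] mem=[5,0,16,0]
After op 6 (pop): stack=[empty] mem=[5,0,16,0]
After op 7 (RCL M3): stack=[0] mem=[5,0,16,0]
After op 8 (RCL M2): stack=[0,16] mem=[5,0,16,0]
After op 9 (dup): stack=[0,16,16] mem=[5,0,16,0]
After op 10 (RCL M2): stack=[0,16,16,16] mem=[5,0,16,0]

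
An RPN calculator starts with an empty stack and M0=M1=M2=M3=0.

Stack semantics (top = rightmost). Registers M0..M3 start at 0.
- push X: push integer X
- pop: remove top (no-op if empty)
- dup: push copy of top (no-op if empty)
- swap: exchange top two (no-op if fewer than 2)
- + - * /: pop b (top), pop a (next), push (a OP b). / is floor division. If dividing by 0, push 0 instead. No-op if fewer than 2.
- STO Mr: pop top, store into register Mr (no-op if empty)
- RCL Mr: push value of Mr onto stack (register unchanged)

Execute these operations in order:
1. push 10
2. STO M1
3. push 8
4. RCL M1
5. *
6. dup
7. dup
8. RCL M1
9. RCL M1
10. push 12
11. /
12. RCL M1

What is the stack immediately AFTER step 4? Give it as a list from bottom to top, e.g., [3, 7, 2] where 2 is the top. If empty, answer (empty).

After op 1 (push 10): stack=[10] mem=[0,0,0,0]
After op 2 (STO M1): stack=[empty] mem=[0,10,0,0]
After op 3 (push 8): stack=[8] mem=[0,10,0,0]
After op 4 (RCL M1): stack=[8,10] mem=[0,10,0,0]

[8, 10]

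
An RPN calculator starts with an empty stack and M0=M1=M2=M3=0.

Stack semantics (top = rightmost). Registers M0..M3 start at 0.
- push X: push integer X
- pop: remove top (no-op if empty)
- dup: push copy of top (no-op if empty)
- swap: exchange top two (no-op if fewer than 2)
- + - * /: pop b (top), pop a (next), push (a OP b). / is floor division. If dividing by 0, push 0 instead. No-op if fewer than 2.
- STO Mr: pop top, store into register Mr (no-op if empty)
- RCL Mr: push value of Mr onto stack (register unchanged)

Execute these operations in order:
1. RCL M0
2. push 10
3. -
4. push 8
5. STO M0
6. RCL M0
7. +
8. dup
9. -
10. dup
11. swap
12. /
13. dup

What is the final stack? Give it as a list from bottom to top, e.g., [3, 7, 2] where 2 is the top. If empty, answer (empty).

Answer: [0, 0]

Derivation:
After op 1 (RCL M0): stack=[0] mem=[0,0,0,0]
After op 2 (push 10): stack=[0,10] mem=[0,0,0,0]
After op 3 (-): stack=[-10] mem=[0,0,0,0]
After op 4 (push 8): stack=[-10,8] mem=[0,0,0,0]
After op 5 (STO M0): stack=[-10] mem=[8,0,0,0]
After op 6 (RCL M0): stack=[-10,8] mem=[8,0,0,0]
After op 7 (+): stack=[-2] mem=[8,0,0,0]
After op 8 (dup): stack=[-2,-2] mem=[8,0,0,0]
After op 9 (-): stack=[0] mem=[8,0,0,0]
After op 10 (dup): stack=[0,0] mem=[8,0,0,0]
After op 11 (swap): stack=[0,0] mem=[8,0,0,0]
After op 12 (/): stack=[0] mem=[8,0,0,0]
After op 13 (dup): stack=[0,0] mem=[8,0,0,0]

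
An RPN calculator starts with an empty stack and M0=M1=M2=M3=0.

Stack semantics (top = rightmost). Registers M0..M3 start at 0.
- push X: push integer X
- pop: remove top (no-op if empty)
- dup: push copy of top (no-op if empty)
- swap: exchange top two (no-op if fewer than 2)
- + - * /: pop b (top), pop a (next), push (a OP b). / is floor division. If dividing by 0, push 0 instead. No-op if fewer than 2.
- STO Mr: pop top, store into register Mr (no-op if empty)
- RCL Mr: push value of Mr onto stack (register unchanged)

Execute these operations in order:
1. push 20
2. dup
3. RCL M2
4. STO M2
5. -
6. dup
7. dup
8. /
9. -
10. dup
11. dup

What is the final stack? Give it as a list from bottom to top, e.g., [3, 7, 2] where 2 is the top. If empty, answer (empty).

Answer: [0, 0, 0]

Derivation:
After op 1 (push 20): stack=[20] mem=[0,0,0,0]
After op 2 (dup): stack=[20,20] mem=[0,0,0,0]
After op 3 (RCL M2): stack=[20,20,0] mem=[0,0,0,0]
After op 4 (STO M2): stack=[20,20] mem=[0,0,0,0]
After op 5 (-): stack=[0] mem=[0,0,0,0]
After op 6 (dup): stack=[0,0] mem=[0,0,0,0]
After op 7 (dup): stack=[0,0,0] mem=[0,0,0,0]
After op 8 (/): stack=[0,0] mem=[0,0,0,0]
After op 9 (-): stack=[0] mem=[0,0,0,0]
After op 10 (dup): stack=[0,0] mem=[0,0,0,0]
After op 11 (dup): stack=[0,0,0] mem=[0,0,0,0]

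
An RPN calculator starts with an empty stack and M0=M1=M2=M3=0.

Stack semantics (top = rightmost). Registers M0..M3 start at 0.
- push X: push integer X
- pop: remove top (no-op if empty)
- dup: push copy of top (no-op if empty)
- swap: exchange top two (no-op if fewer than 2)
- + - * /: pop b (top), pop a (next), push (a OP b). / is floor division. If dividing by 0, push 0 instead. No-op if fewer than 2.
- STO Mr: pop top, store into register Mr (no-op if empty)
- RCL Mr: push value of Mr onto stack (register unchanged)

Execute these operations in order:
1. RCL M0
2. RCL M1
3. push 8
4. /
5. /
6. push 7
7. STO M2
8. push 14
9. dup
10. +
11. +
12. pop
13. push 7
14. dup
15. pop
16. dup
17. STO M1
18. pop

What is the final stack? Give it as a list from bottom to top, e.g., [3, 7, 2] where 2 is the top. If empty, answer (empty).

After op 1 (RCL M0): stack=[0] mem=[0,0,0,0]
After op 2 (RCL M1): stack=[0,0] mem=[0,0,0,0]
After op 3 (push 8): stack=[0,0,8] mem=[0,0,0,0]
After op 4 (/): stack=[0,0] mem=[0,0,0,0]
After op 5 (/): stack=[0] mem=[0,0,0,0]
After op 6 (push 7): stack=[0,7] mem=[0,0,0,0]
After op 7 (STO M2): stack=[0] mem=[0,0,7,0]
After op 8 (push 14): stack=[0,14] mem=[0,0,7,0]
After op 9 (dup): stack=[0,14,14] mem=[0,0,7,0]
After op 10 (+): stack=[0,28] mem=[0,0,7,0]
After op 11 (+): stack=[28] mem=[0,0,7,0]
After op 12 (pop): stack=[empty] mem=[0,0,7,0]
After op 13 (push 7): stack=[7] mem=[0,0,7,0]
After op 14 (dup): stack=[7,7] mem=[0,0,7,0]
After op 15 (pop): stack=[7] mem=[0,0,7,0]
After op 16 (dup): stack=[7,7] mem=[0,0,7,0]
After op 17 (STO M1): stack=[7] mem=[0,7,7,0]
After op 18 (pop): stack=[empty] mem=[0,7,7,0]

Answer: (empty)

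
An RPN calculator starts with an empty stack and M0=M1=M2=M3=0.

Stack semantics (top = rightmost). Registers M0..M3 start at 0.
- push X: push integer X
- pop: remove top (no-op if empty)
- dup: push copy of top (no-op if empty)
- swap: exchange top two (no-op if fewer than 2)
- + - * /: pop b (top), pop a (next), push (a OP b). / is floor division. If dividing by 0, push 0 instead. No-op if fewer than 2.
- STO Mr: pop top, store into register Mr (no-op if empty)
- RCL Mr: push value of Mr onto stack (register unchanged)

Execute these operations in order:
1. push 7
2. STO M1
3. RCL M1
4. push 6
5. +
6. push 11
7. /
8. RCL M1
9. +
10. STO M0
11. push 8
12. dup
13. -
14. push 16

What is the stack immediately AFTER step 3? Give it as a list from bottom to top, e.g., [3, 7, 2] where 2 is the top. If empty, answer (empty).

After op 1 (push 7): stack=[7] mem=[0,0,0,0]
After op 2 (STO M1): stack=[empty] mem=[0,7,0,0]
After op 3 (RCL M1): stack=[7] mem=[0,7,0,0]

[7]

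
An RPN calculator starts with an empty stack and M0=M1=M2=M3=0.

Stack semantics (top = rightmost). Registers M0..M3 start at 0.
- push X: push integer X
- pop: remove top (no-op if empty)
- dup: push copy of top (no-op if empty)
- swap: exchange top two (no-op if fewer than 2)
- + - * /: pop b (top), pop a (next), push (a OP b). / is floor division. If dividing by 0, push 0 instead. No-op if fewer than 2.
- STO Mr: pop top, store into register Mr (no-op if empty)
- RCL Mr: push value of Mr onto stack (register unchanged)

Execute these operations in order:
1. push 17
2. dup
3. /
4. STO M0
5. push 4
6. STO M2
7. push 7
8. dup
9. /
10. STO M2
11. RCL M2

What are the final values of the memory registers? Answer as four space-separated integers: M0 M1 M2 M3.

After op 1 (push 17): stack=[17] mem=[0,0,0,0]
After op 2 (dup): stack=[17,17] mem=[0,0,0,0]
After op 3 (/): stack=[1] mem=[0,0,0,0]
After op 4 (STO M0): stack=[empty] mem=[1,0,0,0]
After op 5 (push 4): stack=[4] mem=[1,0,0,0]
After op 6 (STO M2): stack=[empty] mem=[1,0,4,0]
After op 7 (push 7): stack=[7] mem=[1,0,4,0]
After op 8 (dup): stack=[7,7] mem=[1,0,4,0]
After op 9 (/): stack=[1] mem=[1,0,4,0]
After op 10 (STO M2): stack=[empty] mem=[1,0,1,0]
After op 11 (RCL M2): stack=[1] mem=[1,0,1,0]

Answer: 1 0 1 0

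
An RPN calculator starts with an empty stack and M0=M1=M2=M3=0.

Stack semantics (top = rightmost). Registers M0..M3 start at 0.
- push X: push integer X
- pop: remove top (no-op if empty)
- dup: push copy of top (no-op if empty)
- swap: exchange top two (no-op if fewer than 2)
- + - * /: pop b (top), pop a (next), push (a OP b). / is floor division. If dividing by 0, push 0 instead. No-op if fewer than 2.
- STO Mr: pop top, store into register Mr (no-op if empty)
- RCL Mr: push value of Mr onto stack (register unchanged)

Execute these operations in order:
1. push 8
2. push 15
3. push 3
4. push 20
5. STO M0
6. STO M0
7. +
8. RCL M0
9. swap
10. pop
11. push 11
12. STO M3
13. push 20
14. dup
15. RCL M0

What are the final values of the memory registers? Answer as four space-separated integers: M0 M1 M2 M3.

Answer: 3 0 0 11

Derivation:
After op 1 (push 8): stack=[8] mem=[0,0,0,0]
After op 2 (push 15): stack=[8,15] mem=[0,0,0,0]
After op 3 (push 3): stack=[8,15,3] mem=[0,0,0,0]
After op 4 (push 20): stack=[8,15,3,20] mem=[0,0,0,0]
After op 5 (STO M0): stack=[8,15,3] mem=[20,0,0,0]
After op 6 (STO M0): stack=[8,15] mem=[3,0,0,0]
After op 7 (+): stack=[23] mem=[3,0,0,0]
After op 8 (RCL M0): stack=[23,3] mem=[3,0,0,0]
After op 9 (swap): stack=[3,23] mem=[3,0,0,0]
After op 10 (pop): stack=[3] mem=[3,0,0,0]
After op 11 (push 11): stack=[3,11] mem=[3,0,0,0]
After op 12 (STO M3): stack=[3] mem=[3,0,0,11]
After op 13 (push 20): stack=[3,20] mem=[3,0,0,11]
After op 14 (dup): stack=[3,20,20] mem=[3,0,0,11]
After op 15 (RCL M0): stack=[3,20,20,3] mem=[3,0,0,11]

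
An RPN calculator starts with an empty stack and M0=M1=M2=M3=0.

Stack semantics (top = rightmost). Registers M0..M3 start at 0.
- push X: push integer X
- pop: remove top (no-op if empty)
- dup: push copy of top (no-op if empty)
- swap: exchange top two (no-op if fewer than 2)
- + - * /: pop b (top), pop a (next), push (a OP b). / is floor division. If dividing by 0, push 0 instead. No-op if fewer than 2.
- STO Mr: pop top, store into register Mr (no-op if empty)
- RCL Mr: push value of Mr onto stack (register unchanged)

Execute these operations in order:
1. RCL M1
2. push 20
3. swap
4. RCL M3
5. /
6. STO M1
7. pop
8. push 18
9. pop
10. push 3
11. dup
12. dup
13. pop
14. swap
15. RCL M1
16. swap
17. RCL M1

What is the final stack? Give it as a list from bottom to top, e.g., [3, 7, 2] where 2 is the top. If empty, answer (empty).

Answer: [3, 0, 3, 0]

Derivation:
After op 1 (RCL M1): stack=[0] mem=[0,0,0,0]
After op 2 (push 20): stack=[0,20] mem=[0,0,0,0]
After op 3 (swap): stack=[20,0] mem=[0,0,0,0]
After op 4 (RCL M3): stack=[20,0,0] mem=[0,0,0,0]
After op 5 (/): stack=[20,0] mem=[0,0,0,0]
After op 6 (STO M1): stack=[20] mem=[0,0,0,0]
After op 7 (pop): stack=[empty] mem=[0,0,0,0]
After op 8 (push 18): stack=[18] mem=[0,0,0,0]
After op 9 (pop): stack=[empty] mem=[0,0,0,0]
After op 10 (push 3): stack=[3] mem=[0,0,0,0]
After op 11 (dup): stack=[3,3] mem=[0,0,0,0]
After op 12 (dup): stack=[3,3,3] mem=[0,0,0,0]
After op 13 (pop): stack=[3,3] mem=[0,0,0,0]
After op 14 (swap): stack=[3,3] mem=[0,0,0,0]
After op 15 (RCL M1): stack=[3,3,0] mem=[0,0,0,0]
After op 16 (swap): stack=[3,0,3] mem=[0,0,0,0]
After op 17 (RCL M1): stack=[3,0,3,0] mem=[0,0,0,0]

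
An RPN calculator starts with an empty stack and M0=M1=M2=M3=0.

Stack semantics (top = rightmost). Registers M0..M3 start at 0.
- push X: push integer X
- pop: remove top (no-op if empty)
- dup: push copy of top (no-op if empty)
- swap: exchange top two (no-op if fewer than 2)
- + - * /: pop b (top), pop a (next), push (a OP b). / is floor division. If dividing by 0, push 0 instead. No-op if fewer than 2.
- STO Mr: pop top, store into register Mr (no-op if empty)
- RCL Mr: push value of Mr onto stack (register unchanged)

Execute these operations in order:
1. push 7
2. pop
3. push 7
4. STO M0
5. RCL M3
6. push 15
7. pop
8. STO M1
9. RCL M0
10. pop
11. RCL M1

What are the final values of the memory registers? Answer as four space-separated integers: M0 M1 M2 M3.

After op 1 (push 7): stack=[7] mem=[0,0,0,0]
After op 2 (pop): stack=[empty] mem=[0,0,0,0]
After op 3 (push 7): stack=[7] mem=[0,0,0,0]
After op 4 (STO M0): stack=[empty] mem=[7,0,0,0]
After op 5 (RCL M3): stack=[0] mem=[7,0,0,0]
After op 6 (push 15): stack=[0,15] mem=[7,0,0,0]
After op 7 (pop): stack=[0] mem=[7,0,0,0]
After op 8 (STO M1): stack=[empty] mem=[7,0,0,0]
After op 9 (RCL M0): stack=[7] mem=[7,0,0,0]
After op 10 (pop): stack=[empty] mem=[7,0,0,0]
After op 11 (RCL M1): stack=[0] mem=[7,0,0,0]

Answer: 7 0 0 0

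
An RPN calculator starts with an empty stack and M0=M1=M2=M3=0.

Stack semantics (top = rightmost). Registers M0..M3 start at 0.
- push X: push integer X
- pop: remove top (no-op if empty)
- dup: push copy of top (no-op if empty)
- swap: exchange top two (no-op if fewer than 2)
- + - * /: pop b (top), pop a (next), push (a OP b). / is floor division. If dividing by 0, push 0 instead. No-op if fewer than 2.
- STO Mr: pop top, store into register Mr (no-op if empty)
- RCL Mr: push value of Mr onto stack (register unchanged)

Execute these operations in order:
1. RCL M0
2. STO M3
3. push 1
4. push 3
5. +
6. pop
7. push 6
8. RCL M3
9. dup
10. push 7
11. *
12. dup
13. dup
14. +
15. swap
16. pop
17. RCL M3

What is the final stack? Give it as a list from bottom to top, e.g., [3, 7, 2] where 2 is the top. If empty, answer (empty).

Answer: [6, 0, 0, 0]

Derivation:
After op 1 (RCL M0): stack=[0] mem=[0,0,0,0]
After op 2 (STO M3): stack=[empty] mem=[0,0,0,0]
After op 3 (push 1): stack=[1] mem=[0,0,0,0]
After op 4 (push 3): stack=[1,3] mem=[0,0,0,0]
After op 5 (+): stack=[4] mem=[0,0,0,0]
After op 6 (pop): stack=[empty] mem=[0,0,0,0]
After op 7 (push 6): stack=[6] mem=[0,0,0,0]
After op 8 (RCL M3): stack=[6,0] mem=[0,0,0,0]
After op 9 (dup): stack=[6,0,0] mem=[0,0,0,0]
After op 10 (push 7): stack=[6,0,0,7] mem=[0,0,0,0]
After op 11 (*): stack=[6,0,0] mem=[0,0,0,0]
After op 12 (dup): stack=[6,0,0,0] mem=[0,0,0,0]
After op 13 (dup): stack=[6,0,0,0,0] mem=[0,0,0,0]
After op 14 (+): stack=[6,0,0,0] mem=[0,0,0,0]
After op 15 (swap): stack=[6,0,0,0] mem=[0,0,0,0]
After op 16 (pop): stack=[6,0,0] mem=[0,0,0,0]
After op 17 (RCL M3): stack=[6,0,0,0] mem=[0,0,0,0]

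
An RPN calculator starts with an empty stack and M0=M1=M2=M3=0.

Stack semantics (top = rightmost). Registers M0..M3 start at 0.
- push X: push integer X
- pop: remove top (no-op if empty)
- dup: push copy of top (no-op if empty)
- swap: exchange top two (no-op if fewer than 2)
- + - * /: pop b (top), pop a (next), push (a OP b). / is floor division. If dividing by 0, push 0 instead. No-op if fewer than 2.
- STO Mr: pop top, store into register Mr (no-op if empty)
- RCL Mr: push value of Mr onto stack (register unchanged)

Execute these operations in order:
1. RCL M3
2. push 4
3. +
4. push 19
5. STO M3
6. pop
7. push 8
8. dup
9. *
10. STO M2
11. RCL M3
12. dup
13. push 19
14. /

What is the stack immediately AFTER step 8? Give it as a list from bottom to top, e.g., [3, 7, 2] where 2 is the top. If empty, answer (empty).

After op 1 (RCL M3): stack=[0] mem=[0,0,0,0]
After op 2 (push 4): stack=[0,4] mem=[0,0,0,0]
After op 3 (+): stack=[4] mem=[0,0,0,0]
After op 4 (push 19): stack=[4,19] mem=[0,0,0,0]
After op 5 (STO M3): stack=[4] mem=[0,0,0,19]
After op 6 (pop): stack=[empty] mem=[0,0,0,19]
After op 7 (push 8): stack=[8] mem=[0,0,0,19]
After op 8 (dup): stack=[8,8] mem=[0,0,0,19]

[8, 8]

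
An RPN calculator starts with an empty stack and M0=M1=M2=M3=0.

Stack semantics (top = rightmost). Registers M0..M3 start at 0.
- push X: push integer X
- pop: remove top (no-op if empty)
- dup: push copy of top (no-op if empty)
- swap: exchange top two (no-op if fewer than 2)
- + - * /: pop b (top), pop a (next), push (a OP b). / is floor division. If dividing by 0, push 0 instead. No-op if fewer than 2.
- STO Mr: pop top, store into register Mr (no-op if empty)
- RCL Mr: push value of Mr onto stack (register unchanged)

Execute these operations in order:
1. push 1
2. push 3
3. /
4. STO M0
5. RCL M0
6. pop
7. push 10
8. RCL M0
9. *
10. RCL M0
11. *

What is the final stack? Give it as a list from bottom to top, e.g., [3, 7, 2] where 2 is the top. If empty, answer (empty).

After op 1 (push 1): stack=[1] mem=[0,0,0,0]
After op 2 (push 3): stack=[1,3] mem=[0,0,0,0]
After op 3 (/): stack=[0] mem=[0,0,0,0]
After op 4 (STO M0): stack=[empty] mem=[0,0,0,0]
After op 5 (RCL M0): stack=[0] mem=[0,0,0,0]
After op 6 (pop): stack=[empty] mem=[0,0,0,0]
After op 7 (push 10): stack=[10] mem=[0,0,0,0]
After op 8 (RCL M0): stack=[10,0] mem=[0,0,0,0]
After op 9 (*): stack=[0] mem=[0,0,0,0]
After op 10 (RCL M0): stack=[0,0] mem=[0,0,0,0]
After op 11 (*): stack=[0] mem=[0,0,0,0]

Answer: [0]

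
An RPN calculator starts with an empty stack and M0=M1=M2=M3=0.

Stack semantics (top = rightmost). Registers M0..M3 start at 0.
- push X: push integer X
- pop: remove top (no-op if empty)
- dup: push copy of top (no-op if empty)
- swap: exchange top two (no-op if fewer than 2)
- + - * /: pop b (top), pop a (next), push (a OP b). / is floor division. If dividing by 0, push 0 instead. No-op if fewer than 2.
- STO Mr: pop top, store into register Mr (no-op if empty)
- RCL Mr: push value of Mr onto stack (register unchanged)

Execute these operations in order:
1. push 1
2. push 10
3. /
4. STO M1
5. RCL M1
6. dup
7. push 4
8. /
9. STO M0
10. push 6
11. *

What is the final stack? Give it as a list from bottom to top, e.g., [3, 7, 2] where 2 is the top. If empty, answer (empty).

After op 1 (push 1): stack=[1] mem=[0,0,0,0]
After op 2 (push 10): stack=[1,10] mem=[0,0,0,0]
After op 3 (/): stack=[0] mem=[0,0,0,0]
After op 4 (STO M1): stack=[empty] mem=[0,0,0,0]
After op 5 (RCL M1): stack=[0] mem=[0,0,0,0]
After op 6 (dup): stack=[0,0] mem=[0,0,0,0]
After op 7 (push 4): stack=[0,0,4] mem=[0,0,0,0]
After op 8 (/): stack=[0,0] mem=[0,0,0,0]
After op 9 (STO M0): stack=[0] mem=[0,0,0,0]
After op 10 (push 6): stack=[0,6] mem=[0,0,0,0]
After op 11 (*): stack=[0] mem=[0,0,0,0]

Answer: [0]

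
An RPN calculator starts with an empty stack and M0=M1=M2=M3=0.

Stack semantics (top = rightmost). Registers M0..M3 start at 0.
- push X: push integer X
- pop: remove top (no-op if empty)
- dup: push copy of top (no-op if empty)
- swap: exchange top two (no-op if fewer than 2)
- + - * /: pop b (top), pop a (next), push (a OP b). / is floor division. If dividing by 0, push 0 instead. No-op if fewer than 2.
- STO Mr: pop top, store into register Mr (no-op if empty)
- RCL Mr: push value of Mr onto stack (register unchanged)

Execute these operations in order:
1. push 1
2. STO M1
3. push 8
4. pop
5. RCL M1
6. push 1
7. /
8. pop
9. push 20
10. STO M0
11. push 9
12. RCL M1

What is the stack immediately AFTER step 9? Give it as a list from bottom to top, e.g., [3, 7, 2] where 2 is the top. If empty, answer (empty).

After op 1 (push 1): stack=[1] mem=[0,0,0,0]
After op 2 (STO M1): stack=[empty] mem=[0,1,0,0]
After op 3 (push 8): stack=[8] mem=[0,1,0,0]
After op 4 (pop): stack=[empty] mem=[0,1,0,0]
After op 5 (RCL M1): stack=[1] mem=[0,1,0,0]
After op 6 (push 1): stack=[1,1] mem=[0,1,0,0]
After op 7 (/): stack=[1] mem=[0,1,0,0]
After op 8 (pop): stack=[empty] mem=[0,1,0,0]
After op 9 (push 20): stack=[20] mem=[0,1,0,0]

[20]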